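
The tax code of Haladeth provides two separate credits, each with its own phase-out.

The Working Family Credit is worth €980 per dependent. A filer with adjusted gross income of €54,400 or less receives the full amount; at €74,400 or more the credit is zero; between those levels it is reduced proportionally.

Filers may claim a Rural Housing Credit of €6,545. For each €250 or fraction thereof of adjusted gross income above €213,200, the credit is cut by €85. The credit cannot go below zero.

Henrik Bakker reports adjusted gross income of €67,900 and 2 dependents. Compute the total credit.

€7,182

Working Family Credit: base = 2 × €980 = €1,960. €67,900 is €13,500 into a €20,000 phase-out range, leaving 6,500/20,000 of the credit: €1,960 × 6,500/20,000 = €637.
Rural Housing Credit: €67,900 is at or below the €213,200 threshold, so the full €6,545 applies.
Total: €637 + €6,545 = €7,182.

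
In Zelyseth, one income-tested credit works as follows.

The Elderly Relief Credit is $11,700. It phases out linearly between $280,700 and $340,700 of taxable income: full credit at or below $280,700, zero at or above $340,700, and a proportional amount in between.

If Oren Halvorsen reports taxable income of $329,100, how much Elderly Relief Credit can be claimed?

Elderly Relief Credit: $329,100 is $48,400 into a $60,000 phase-out range, leaving 11,600/60,000 of the credit: $11,700 × 11,600/60,000 = $2,262.

$2,262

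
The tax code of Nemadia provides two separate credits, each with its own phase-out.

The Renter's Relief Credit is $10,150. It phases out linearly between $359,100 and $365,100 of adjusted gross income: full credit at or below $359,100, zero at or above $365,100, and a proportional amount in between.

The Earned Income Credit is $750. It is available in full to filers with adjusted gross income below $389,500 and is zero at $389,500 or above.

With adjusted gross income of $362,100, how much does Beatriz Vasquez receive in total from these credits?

Renter's Relief Credit: $362,100 is $3,000 into a $6,000 phase-out range, leaving 3,000/6,000 of the credit: $10,150 × 3,000/6,000 = $5,075.
Earned Income Credit: $362,100 is below the $389,500 cutoff, so the full $750 applies.
Total: $5,075 + $750 = $5,825.

$5,825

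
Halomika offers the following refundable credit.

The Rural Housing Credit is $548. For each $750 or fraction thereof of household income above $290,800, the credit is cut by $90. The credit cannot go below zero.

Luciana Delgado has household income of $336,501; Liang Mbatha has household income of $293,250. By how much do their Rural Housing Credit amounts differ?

Luciana ($336,501): Rural Housing Credit: income exceeds $290,800 by $45,701 → 61 increments × $90 = $5,490 ≥ base, so the credit is $0.
Liang ($293,250): Rural Housing Credit: income exceeds $290,800 by $2,450, which is 4 full-or-partial $750 increments; reduction = 4 × $90 = $360, leaving $188.
Difference: |$0 − $188| = $188.

$188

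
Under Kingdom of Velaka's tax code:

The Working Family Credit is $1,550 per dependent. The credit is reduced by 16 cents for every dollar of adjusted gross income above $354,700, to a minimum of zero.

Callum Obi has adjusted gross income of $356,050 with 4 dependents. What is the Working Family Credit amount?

$5,984

Working Family Credit: base = 4 × $1,550 = $6,200. 16% of the $1,350 excess over $354,700 is $216; credit = $6,200 − $216 = $5,984.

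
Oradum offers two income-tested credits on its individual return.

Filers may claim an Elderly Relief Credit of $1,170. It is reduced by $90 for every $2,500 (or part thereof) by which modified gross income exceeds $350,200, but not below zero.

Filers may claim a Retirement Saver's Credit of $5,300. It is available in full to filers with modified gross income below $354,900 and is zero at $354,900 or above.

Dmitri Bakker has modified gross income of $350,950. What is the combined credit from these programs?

$6,380

Elderly Relief Credit: income exceeds $350,200 by $750, which is 1 full-or-partial $2,500 increment; reduction = 1 × $90 = $90, leaving $1,080.
Retirement Saver's Credit: $350,950 is below the $354,900 cutoff, so the full $5,300 applies.
Total: $1,080 + $5,300 = $6,380.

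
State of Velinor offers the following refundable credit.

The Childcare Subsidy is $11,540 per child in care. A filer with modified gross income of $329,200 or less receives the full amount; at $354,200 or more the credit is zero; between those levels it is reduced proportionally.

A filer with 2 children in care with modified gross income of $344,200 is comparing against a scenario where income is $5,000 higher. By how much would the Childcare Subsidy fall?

At $344,200 — base = 2 × $11,540 = $23,080. $344,200 is $15,000 into a $25,000 phase-out range, leaving 10,000/25,000 of the credit: $23,080 × 10,000/25,000 = $9,232.
At $349,200 — base = 2 × $11,540 = $23,080. $349,200 is $20,000 into a $25,000 phase-out range, leaving 5,000/25,000 of the credit: $23,080 × 5,000/25,000 = $4,616.
Lost: $9,232 − $4,616 = $4,616.

$4,616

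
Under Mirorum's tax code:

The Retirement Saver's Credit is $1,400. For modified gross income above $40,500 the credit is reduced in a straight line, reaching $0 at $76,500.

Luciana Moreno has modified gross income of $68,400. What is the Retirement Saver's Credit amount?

Retirement Saver's Credit: $68,400 is $27,900 into a $36,000 phase-out range, leaving 8,100/36,000 of the credit: $1,400 × 8,100/36,000 = $315.

$315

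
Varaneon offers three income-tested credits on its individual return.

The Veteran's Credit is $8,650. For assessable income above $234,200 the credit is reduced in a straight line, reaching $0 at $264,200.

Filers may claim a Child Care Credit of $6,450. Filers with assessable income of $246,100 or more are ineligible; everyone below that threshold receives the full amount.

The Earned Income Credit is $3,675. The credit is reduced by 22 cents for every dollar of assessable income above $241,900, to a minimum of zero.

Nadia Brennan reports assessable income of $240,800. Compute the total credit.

Veteran's Credit: $240,800 is $6,600 into a $30,000 phase-out range, leaving 23,400/30,000 of the credit: $8,650 × 23,400/30,000 = $6,747.
Child Care Credit: $240,800 is below the $246,100 cutoff, so the full $6,450 applies.
Earned Income Credit: $240,800 is at or below the $241,900 threshold, so the full $3,675 applies.
Total: $6,747 + $6,450 + $3,675 = $16,872.

$16,872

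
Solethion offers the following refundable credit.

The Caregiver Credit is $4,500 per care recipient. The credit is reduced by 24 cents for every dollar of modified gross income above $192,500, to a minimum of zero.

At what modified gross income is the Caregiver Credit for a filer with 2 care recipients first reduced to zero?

Full credit = 2 × $4,500 = $9,000.
The credit falls by 24% of each dollar above $192,500, so it reaches zero when the excess is $9,000 / 24% = $37,500: income = $192,500 + $37,500 = $230,000.

$230,000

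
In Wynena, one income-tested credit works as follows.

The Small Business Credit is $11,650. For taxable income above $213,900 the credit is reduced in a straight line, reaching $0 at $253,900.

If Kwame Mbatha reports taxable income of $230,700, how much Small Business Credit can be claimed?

Small Business Credit: $230,700 is $16,800 into a $40,000 phase-out range, leaving 23,200/40,000 of the credit: $11,650 × 23,200/40,000 = $6,757.

$6,757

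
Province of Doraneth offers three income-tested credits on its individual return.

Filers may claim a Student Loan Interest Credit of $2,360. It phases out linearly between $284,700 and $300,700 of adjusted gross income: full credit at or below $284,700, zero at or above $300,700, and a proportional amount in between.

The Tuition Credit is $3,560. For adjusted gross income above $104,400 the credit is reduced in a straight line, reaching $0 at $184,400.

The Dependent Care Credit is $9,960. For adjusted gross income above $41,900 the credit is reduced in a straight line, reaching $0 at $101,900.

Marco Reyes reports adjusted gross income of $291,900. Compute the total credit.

$1,298

Student Loan Interest Credit: $291,900 is $7,200 into a $16,000 phase-out range, leaving 8,800/16,000 of the credit: $2,360 × 8,800/16,000 = $1,298.
Tuition Credit: $291,900 is at or above $184,400, so the credit is $0.
Dependent Care Credit: $291,900 is at or above $101,900, so the credit is $0.
Total: $1,298 + $0 + $0 = $1,298.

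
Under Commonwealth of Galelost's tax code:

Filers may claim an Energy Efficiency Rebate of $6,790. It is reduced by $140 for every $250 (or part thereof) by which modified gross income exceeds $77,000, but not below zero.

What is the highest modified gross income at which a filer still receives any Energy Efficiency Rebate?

After 48 increments the reduction is 48 × $140 = $6,720, leaving $70; one more increment wipes it out. Increment 48 ends at excess 48 × $250 = $12,000, so the highest qualifying income is $77,000 + $12,000 = $89,000.

$89,000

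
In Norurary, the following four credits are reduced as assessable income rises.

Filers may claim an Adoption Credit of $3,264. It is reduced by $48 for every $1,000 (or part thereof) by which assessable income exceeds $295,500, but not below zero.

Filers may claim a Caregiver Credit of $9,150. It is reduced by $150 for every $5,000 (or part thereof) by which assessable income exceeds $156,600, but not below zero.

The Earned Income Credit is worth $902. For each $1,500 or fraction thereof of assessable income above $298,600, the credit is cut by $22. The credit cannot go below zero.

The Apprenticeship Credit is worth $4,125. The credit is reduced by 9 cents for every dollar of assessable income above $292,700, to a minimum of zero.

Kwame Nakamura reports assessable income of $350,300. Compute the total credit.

Adoption Credit: income exceeds $295,500 by $54,800, which is 55 full-or-partial $1,000 increments; reduction = 55 × $48 = $2,640, leaving $624.
Caregiver Credit: income exceeds $156,600 by $193,700, which is 39 full-or-partial $5,000 increments; reduction = 39 × $150 = $5,850, leaving $3,300.
Earned Income Credit: income exceeds $298,600 by $51,700, which is 35 full-or-partial $1,500 increments; reduction = 35 × $22 = $770, leaving $132.
Apprenticeship Credit: 9% of the $57,600 excess over $292,700 is $5,184 ≥ base, so the credit is $0.
Total: $624 + $3,300 + $132 + $0 = $4,056.

$4,056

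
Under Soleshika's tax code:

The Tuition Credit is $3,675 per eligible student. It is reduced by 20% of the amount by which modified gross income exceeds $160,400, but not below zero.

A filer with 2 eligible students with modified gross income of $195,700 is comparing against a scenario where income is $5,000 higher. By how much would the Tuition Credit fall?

$290

At $195,700 — base = 2 × $3,675 = $7,350. 20% of the $35,300 excess over $160,400 is $7,060; credit = $7,350 − $7,060 = $290.
At $200,700 — base = 2 × $3,675 = $7,350. 20% of the $40,300 excess over $160,400 is $8,060 ≥ base, so the credit is $0.
Lost: $290 − $0 = $290.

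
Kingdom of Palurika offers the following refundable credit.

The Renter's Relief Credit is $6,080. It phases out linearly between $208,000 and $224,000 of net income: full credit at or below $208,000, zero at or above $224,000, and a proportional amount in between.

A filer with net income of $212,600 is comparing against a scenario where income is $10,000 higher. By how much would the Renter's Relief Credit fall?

At $212,600 — $212,600 is $4,600 into a $16,000 phase-out range, leaving 11,400/16,000 of the credit: $6,080 × 11,400/16,000 = $4,332.
At $222,600 — $222,600 is $14,600 into a $16,000 phase-out range, leaving 1,400/16,000 of the credit: $6,080 × 1,400/16,000 = $532.
Lost: $4,332 − $532 = $3,800.

$3,800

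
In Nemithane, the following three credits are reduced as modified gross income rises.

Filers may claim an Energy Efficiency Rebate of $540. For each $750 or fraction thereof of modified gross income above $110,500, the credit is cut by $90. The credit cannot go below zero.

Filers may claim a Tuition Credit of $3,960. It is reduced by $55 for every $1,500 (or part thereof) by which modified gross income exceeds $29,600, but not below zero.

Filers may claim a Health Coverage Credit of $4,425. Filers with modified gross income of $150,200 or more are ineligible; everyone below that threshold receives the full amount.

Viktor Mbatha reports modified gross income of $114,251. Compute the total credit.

Energy Efficiency Rebate: income exceeds $110,500 by $3,751 → 6 increments × $90 = $540 ≥ base, so the credit is $0.
Tuition Credit: income exceeds $29,600 by $84,651, which is 57 full-or-partial $1,500 increments; reduction = 57 × $55 = $3,135, leaving $825.
Health Coverage Credit: $114,251 is below the $150,200 cutoff, so the full $4,425 applies.
Total: $0 + $825 + $4,425 = $5,250.

$5,250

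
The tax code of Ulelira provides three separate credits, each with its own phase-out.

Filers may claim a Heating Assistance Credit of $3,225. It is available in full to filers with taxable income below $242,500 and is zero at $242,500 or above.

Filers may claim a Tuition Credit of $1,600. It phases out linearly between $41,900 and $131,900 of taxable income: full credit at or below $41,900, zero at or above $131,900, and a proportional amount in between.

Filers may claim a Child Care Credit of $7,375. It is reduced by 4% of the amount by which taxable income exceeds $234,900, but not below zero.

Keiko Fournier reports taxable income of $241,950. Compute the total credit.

$10,318

Heating Assistance Credit: $241,950 is below the $242,500 cutoff, so the full $3,225 applies.
Tuition Credit: $241,950 is at or above $131,900, so the credit is $0.
Child Care Credit: 4% of the $7,050 excess over $234,900 is $282; credit = $7,375 − $282 = $7,093.
Total: $3,225 + $0 + $7,093 = $10,318.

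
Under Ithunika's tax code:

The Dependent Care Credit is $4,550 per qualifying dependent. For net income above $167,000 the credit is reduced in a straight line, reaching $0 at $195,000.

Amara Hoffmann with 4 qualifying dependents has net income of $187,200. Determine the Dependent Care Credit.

Dependent Care Credit: base = 4 × $4,550 = $18,200. $187,200 is $20,200 into a $28,000 phase-out range, leaving 7,800/28,000 of the credit: $18,200 × 7,800/28,000 = $5,070.

$5,070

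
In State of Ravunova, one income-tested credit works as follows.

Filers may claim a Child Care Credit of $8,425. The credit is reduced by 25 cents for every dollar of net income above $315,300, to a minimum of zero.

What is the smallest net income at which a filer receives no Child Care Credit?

$349,000

The credit falls by 25% of each dollar above $315,300, so it reaches zero when the excess is $8,425 / 25% = $33,700: income = $315,300 + $33,700 = $349,000.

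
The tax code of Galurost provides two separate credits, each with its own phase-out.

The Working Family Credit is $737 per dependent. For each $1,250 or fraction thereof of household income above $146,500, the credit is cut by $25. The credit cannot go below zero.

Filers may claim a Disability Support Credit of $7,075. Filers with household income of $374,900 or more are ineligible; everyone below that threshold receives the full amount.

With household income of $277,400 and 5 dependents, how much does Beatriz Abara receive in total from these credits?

Working Family Credit: base = 5 × $737 = $3,685. income exceeds $146,500 by $130,900, which is 105 full-or-partial $1,250 increments; reduction = 105 × $25 = $2,625, leaving $1,060.
Disability Support Credit: $277,400 is below the $374,900 cutoff, so the full $7,075 applies.
Total: $1,060 + $7,075 = $8,135.

$8,135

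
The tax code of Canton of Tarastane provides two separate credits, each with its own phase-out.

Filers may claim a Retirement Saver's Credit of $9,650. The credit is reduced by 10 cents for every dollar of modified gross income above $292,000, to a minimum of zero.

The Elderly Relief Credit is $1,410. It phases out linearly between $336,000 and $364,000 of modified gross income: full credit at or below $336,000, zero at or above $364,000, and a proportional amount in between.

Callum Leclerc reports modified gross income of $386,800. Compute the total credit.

$170

Retirement Saver's Credit: 10% of the $94,800 excess over $292,000 is $9,480; credit = $9,650 − $9,480 = $170.
Elderly Relief Credit: $386,800 is at or above $364,000, so the credit is $0.
Total: $170 + $0 = $170.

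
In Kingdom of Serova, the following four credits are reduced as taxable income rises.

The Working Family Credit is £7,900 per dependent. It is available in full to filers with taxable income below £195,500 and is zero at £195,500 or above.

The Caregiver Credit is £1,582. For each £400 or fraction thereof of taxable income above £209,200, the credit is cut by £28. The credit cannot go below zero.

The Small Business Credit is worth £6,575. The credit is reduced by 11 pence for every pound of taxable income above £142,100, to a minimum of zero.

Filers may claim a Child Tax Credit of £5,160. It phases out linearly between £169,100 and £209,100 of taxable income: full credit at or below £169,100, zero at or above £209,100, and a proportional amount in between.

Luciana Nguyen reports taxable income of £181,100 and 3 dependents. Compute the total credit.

Working Family Credit: base = 3 × £7,900 = £23,700. £181,100 is below the £195,500 cutoff, so the full £23,700 applies.
Caregiver Credit: £181,100 is at or below the £209,200 threshold, so the full £1,582 applies.
Small Business Credit: 11% of the £39,000 excess over £142,100 is £4,290; credit = £6,575 − £4,290 = £2,285.
Child Tax Credit: £181,100 is £12,000 into a £40,000 phase-out range, leaving 28,000/40,000 of the credit: £5,160 × 28,000/40,000 = £3,612.
Total: £23,700 + £1,582 + £2,285 + £3,612 = £31,179.

£31,179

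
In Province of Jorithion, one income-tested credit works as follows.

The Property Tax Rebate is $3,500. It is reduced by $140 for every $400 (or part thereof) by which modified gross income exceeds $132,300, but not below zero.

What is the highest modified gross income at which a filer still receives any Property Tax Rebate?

After 24 increments the reduction is 24 × $140 = $3,360, leaving $140; one more increment wipes it out. Increment 24 ends at excess 24 × $400 = $9,600, so the highest qualifying income is $132,300 + $9,600 = $141,900.

$141,900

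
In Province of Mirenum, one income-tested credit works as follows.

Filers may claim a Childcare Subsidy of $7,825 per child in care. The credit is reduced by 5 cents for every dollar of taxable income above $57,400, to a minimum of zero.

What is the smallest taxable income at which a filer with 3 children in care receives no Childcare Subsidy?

Full credit = 3 × $7,825 = $23,475.
The credit falls by 5% of each dollar above $57,400, so it reaches zero when the excess is $23,475 / 5% = $469,500: income = $57,400 + $469,500 = $526,900.

$526,900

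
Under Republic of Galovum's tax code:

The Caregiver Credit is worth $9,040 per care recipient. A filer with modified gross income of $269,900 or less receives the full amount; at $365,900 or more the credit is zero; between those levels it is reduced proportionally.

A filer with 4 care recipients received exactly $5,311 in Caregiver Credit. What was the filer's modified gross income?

Full credit = 4 × $9,040 = $36,160.
$5,311 is 5,311/36,160 of the full $36,160, so 30,849/36,160 of the $96,000 range has been used: income = $269,900 + $96,000 × 30,849/36,160 = $351,800.

$351,800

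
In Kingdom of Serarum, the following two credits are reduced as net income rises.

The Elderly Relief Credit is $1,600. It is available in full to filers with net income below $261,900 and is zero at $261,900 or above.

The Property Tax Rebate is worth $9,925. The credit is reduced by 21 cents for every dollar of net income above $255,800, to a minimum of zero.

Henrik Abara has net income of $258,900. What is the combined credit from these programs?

$10,874

Elderly Relief Credit: $258,900 is below the $261,900 cutoff, so the full $1,600 applies.
Property Tax Rebate: 21% of the $3,100 excess over $255,800 is $651; credit = $9,925 − $651 = $9,274.
Total: $1,600 + $9,274 = $10,874.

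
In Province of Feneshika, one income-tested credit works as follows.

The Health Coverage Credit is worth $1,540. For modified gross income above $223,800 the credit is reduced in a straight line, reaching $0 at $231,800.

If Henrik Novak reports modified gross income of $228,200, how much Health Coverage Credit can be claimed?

$693

Health Coverage Credit: $228,200 is $4,400 into a $8,000 phase-out range, leaving 3,600/8,000 of the credit: $1,540 × 3,600/8,000 = $693.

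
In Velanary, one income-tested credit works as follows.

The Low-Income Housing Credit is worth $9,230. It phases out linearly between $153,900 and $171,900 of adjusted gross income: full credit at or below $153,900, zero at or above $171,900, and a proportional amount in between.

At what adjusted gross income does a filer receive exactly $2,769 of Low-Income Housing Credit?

$2,769 is 2,769/9,230 of the full $9,230, so 6,461/9,230 of the $18,000 range has been used: income = $153,900 + $18,000 × 6,461/9,230 = $166,500.

$166,500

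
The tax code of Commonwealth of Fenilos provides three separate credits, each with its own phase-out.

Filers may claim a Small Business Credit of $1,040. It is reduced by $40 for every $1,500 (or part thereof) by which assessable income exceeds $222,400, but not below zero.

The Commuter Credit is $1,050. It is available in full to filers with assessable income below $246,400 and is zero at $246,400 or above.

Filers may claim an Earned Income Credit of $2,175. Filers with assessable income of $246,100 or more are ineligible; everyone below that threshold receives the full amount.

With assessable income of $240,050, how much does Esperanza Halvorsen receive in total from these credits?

$3,785

Small Business Credit: income exceeds $222,400 by $17,650, which is 12 full-or-partial $1,500 increments; reduction = 12 × $40 = $480, leaving $560.
Commuter Credit: $240,050 is below the $246,400 cutoff, so the full $1,050 applies.
Earned Income Credit: $240,050 is below the $246,100 cutoff, so the full $2,175 applies.
Total: $560 + $1,050 + $2,175 = $3,785.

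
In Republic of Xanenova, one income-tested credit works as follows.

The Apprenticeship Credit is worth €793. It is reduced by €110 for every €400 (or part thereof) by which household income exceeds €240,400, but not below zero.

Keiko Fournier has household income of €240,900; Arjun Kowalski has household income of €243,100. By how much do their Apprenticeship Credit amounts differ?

Keiko (€240,900): Apprenticeship Credit: income exceeds €240,400 by €500, which is 2 full-or-partial €400 increments; reduction = 2 × €110 = €220, leaving €573.
Arjun (€243,100): Apprenticeship Credit: income exceeds €240,400 by €2,700, which is 7 full-or-partial €400 increments; reduction = 7 × €110 = €770, leaving €23.
Difference: |€573 − €23| = €550.

€550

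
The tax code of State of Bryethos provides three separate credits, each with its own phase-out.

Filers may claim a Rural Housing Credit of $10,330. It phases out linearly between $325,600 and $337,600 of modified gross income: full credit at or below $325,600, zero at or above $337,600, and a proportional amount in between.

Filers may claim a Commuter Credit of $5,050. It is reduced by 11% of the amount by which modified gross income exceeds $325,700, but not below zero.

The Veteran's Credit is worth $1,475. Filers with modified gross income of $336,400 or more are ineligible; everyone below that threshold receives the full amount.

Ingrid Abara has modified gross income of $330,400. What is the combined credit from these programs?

$12,206

Rural Housing Credit: $330,400 is $4,800 into a $12,000 phase-out range, leaving 7,200/12,000 of the credit: $10,330 × 7,200/12,000 = $6,198.
Commuter Credit: 11% of the $4,700 excess over $325,700 is $517; credit = $5,050 − $517 = $4,533.
Veteran's Credit: $330,400 is below the $336,400 cutoff, so the full $1,475 applies.
Total: $6,198 + $4,533 + $1,475 = $12,206.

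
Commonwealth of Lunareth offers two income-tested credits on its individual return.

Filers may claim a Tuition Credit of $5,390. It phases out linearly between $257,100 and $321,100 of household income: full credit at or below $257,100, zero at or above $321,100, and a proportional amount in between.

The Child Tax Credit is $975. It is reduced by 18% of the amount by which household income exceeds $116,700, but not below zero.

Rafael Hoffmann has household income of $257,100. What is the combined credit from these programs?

Tuition Credit: $257,100 is at or below the $257,100 threshold, so the full $5,390 applies.
Child Tax Credit: 18% of the $140,400 excess over $116,700 is $25,272 ≥ base, so the credit is $0.
Total: $5,390 + $0 = $5,390.

$5,390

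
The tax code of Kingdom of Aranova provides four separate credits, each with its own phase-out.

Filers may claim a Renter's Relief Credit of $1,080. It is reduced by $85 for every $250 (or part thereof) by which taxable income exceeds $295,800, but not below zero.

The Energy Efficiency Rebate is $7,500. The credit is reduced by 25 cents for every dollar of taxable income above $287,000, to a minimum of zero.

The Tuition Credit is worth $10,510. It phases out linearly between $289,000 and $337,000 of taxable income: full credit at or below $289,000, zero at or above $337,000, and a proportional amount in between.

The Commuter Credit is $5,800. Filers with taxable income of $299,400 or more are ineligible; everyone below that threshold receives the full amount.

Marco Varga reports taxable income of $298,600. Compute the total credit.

$18,868

Renter's Relief Credit: income exceeds $295,800 by $2,800, which is 12 full-or-partial $250 increments; reduction = 12 × $85 = $1,020, leaving $60.
Energy Efficiency Rebate: 25% of the $11,600 excess over $287,000 is $2,900; credit = $7,500 − $2,900 = $4,600.
Tuition Credit: $298,600 is $9,600 into a $48,000 phase-out range, leaving 38,400/48,000 of the credit: $10,510 × 38,400/48,000 = $8,408.
Commuter Credit: $298,600 is below the $299,400 cutoff, so the full $5,800 applies.
Total: $60 + $4,600 + $8,408 + $5,800 = $18,868.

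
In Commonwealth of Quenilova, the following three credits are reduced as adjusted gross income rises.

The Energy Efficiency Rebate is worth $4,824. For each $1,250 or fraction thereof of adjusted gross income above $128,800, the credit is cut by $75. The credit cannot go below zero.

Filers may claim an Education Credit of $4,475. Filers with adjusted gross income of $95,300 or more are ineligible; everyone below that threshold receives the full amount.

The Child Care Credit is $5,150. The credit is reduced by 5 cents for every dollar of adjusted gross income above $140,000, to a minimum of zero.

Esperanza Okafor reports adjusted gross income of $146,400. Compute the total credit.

Energy Efficiency Rebate: income exceeds $128,800 by $17,600, which is 15 full-or-partial $1,250 increments; reduction = 15 × $75 = $1,125, leaving $3,699.
Education Credit: $146,400 meets or exceeds the $95,300 cutoff, so the credit is $0.
Child Care Credit: 5% of the $6,400 excess over $140,000 is $320; credit = $5,150 − $320 = $4,830.
Total: $3,699 + $0 + $4,830 = $8,529.

$8,529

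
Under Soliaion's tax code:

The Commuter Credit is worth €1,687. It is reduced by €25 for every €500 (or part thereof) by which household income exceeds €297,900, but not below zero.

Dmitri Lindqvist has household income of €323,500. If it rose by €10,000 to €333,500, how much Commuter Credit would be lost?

€387

At €323,500 — income exceeds €297,900 by €25,600, which is 52 full-or-partial €500 increments; reduction = 52 × €25 = €1,300, leaving €387.
At €333,500 — income exceeds €297,900 by €35,600 → 72 increments × €25 = €1,800 ≥ base, so the credit is €0.
Lost: €387 − €0 = €387.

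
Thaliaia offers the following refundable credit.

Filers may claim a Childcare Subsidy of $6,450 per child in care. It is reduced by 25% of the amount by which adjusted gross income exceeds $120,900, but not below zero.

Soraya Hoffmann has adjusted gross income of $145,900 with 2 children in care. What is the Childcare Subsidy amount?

Childcare Subsidy: base = 2 × $6,450 = $12,900. 25% of the $25,000 excess over $120,900 is $6,250; credit = $12,900 − $6,250 = $6,650.

$6,650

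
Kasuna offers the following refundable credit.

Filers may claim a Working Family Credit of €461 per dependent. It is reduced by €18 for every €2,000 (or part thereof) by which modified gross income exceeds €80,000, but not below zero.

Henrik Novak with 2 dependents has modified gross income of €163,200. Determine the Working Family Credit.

€166

Working Family Credit: base = 2 × €461 = €922. income exceeds €80,000 by €83,200, which is 42 full-or-partial €2,000 increments; reduction = 42 × €18 = €756, leaving €166.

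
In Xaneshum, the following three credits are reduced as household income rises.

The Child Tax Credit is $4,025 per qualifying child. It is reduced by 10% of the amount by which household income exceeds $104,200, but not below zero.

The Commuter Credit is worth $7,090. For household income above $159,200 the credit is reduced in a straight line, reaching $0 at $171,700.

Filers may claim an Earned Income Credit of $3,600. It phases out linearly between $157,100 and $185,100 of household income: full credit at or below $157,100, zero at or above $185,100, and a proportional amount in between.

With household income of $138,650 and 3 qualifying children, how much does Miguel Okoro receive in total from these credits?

Child Tax Credit: base = 3 × $4,025 = $12,075. 10% of the $34,450 excess over $104,200 is $3,445; credit = $12,075 − $3,445 = $8,630.
Commuter Credit: $138,650 is at or below the $159,200 threshold, so the full $7,090 applies.
Earned Income Credit: $138,650 is at or below the $157,100 threshold, so the full $3,600 applies.
Total: $8,630 + $7,090 + $3,600 = $19,320.

$19,320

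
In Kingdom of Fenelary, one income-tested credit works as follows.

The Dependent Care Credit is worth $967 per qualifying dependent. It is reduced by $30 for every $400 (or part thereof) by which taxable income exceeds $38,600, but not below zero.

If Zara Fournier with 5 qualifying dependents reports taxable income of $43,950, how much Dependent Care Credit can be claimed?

Dependent Care Credit: base = 5 × $967 = $4,835. income exceeds $38,600 by $5,350, which is 14 full-or-partial $400 increments; reduction = 14 × $30 = $420, leaving $4,415.

$4,415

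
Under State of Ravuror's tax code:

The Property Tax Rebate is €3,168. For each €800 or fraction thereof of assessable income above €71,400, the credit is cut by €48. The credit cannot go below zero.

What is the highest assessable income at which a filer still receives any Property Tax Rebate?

After 65 increments the reduction is 65 × €48 = €3,120, leaving €48; one more increment wipes it out. Increment 65 ends at excess 65 × €800 = €52,000, so the highest qualifying income is €71,400 + €52,000 = €123,400.

€123,400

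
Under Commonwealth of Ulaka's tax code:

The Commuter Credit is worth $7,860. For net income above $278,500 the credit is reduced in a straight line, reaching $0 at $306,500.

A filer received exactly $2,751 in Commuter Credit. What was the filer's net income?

$296,700

$2,751 is 2,751/7,860 of the full $7,860, so 5,109/7,860 of the $28,000 range has been used: income = $278,500 + $28,000 × 5,109/7,860 = $296,700.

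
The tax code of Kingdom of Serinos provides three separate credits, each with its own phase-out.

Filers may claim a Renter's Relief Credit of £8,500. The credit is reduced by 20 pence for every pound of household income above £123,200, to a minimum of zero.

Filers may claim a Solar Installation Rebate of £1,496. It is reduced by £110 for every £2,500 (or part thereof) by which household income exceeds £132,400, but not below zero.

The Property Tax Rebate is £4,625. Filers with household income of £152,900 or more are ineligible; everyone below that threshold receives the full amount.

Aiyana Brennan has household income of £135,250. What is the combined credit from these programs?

Renter's Relief Credit: 20% of the £12,050 excess over £123,200 is £2,410; credit = £8,500 − £2,410 = £6,090.
Solar Installation Rebate: income exceeds £132,400 by £2,850, which is 2 full-or-partial £2,500 increments; reduction = 2 × £110 = £220, leaving £1,276.
Property Tax Rebate: £135,250 is below the £152,900 cutoff, so the full £4,625 applies.
Total: £6,090 + £1,276 + £4,625 = £11,991.

£11,991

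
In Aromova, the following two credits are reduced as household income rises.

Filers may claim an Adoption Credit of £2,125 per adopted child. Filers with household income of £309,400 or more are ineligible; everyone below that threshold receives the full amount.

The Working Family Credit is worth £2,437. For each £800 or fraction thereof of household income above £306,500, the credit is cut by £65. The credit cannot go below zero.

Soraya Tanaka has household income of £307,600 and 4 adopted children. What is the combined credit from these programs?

Adoption Credit: base = 4 × £2,125 = £8,500. £307,600 is below the £309,400 cutoff, so the full £8,500 applies.
Working Family Credit: income exceeds £306,500 by £1,100, which is 2 full-or-partial £800 increments; reduction = 2 × £65 = £130, leaving £2,307.
Total: £8,500 + £2,307 = £10,807.

£10,807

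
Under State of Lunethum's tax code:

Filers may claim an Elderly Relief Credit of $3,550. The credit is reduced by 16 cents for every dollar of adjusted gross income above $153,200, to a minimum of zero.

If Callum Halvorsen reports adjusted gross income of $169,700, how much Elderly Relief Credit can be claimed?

$910

Elderly Relief Credit: 16% of the $16,500 excess over $153,200 is $2,640; credit = $3,550 − $2,640 = $910.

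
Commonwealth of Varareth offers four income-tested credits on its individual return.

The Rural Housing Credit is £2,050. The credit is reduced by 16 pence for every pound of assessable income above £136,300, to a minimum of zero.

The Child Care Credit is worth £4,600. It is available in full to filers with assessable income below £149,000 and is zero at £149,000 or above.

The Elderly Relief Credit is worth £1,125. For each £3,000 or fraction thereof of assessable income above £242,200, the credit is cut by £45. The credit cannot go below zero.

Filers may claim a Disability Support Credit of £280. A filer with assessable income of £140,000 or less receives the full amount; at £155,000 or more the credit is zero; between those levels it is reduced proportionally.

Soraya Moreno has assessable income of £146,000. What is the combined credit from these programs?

£6,391

Rural Housing Credit: 16% of the £9,700 excess over £136,300 is £1,552; credit = £2,050 − £1,552 = £498.
Child Care Credit: £146,000 is below the £149,000 cutoff, so the full £4,600 applies.
Elderly Relief Credit: £146,000 is at or below the £242,200 threshold, so the full £1,125 applies.
Disability Support Credit: £146,000 is £6,000 into a £15,000 phase-out range, leaving 9,000/15,000 of the credit: £280 × 9,000/15,000 = £168.
Total: £498 + £4,600 + £1,125 + £168 = £6,391.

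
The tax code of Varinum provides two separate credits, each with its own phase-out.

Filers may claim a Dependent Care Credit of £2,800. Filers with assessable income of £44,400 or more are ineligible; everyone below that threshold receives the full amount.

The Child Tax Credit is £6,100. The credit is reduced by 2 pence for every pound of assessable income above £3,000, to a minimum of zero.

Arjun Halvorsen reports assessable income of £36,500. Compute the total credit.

£8,230

Dependent Care Credit: £36,500 is below the £44,400 cutoff, so the full £2,800 applies.
Child Tax Credit: 2% of the £33,500 excess over £3,000 is £670; credit = £6,100 − £670 = £5,430.
Total: £2,800 + £5,430 = £8,230.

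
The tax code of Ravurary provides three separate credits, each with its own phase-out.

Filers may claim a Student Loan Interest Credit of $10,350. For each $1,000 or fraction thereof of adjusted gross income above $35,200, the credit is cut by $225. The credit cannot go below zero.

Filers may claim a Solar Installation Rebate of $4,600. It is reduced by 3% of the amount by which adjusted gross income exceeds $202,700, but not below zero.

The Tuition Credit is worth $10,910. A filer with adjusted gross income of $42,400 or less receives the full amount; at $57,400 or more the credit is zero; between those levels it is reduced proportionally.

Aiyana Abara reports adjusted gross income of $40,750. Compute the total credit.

$24,510

Student Loan Interest Credit: income exceeds $35,200 by $5,550, which is 6 full-or-partial $1,000 increments; reduction = 6 × $225 = $1,350, leaving $9,000.
Solar Installation Rebate: $40,750 is at or below the $202,700 threshold, so the full $4,600 applies.
Tuition Credit: $40,750 is at or below the $42,400 threshold, so the full $10,910 applies.
Total: $9,000 + $4,600 + $10,910 = $24,510.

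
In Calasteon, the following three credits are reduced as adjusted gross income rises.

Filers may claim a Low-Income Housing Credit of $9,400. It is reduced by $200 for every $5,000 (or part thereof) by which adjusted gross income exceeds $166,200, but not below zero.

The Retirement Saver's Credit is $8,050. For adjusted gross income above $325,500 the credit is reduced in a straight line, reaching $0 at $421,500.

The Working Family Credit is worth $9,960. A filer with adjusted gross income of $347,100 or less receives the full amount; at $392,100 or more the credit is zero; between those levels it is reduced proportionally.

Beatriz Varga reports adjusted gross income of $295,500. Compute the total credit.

Low-Income Housing Credit: income exceeds $166,200 by $129,300, which is 26 full-or-partial $5,000 increments; reduction = 26 × $200 = $5,200, leaving $4,200.
Retirement Saver's Credit: $295,500 is at or below the $325,500 threshold, so the full $8,050 applies.
Working Family Credit: $295,500 is at or below the $347,100 threshold, so the full $9,960 applies.
Total: $4,200 + $8,050 + $9,960 = $22,210.

$22,210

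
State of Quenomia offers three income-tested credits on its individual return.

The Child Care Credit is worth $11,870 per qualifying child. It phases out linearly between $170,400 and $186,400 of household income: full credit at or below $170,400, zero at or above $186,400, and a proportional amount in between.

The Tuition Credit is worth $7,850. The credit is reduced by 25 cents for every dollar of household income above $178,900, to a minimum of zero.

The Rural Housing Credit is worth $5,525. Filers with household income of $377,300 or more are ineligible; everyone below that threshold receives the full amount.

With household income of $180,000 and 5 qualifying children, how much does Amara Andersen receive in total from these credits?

$36,840

Child Care Credit: base = 5 × $11,870 = $59,350. $180,000 is $9,600 into a $16,000 phase-out range, leaving 6,400/16,000 of the credit: $59,350 × 6,400/16,000 = $23,740.
Tuition Credit: 25% of the $1,100 excess over $178,900 is $275; credit = $7,850 − $275 = $7,575.
Rural Housing Credit: $180,000 is below the $377,300 cutoff, so the full $5,525 applies.
Total: $23,740 + $7,575 + $5,525 = $36,840.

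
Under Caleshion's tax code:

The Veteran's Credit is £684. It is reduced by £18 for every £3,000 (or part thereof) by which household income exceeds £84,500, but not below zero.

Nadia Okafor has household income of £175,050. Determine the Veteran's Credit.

Veteran's Credit: income exceeds £84,500 by £90,550, which is 31 full-or-partial £3,000 increments; reduction = 31 × £18 = £558, leaving £126.

£126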